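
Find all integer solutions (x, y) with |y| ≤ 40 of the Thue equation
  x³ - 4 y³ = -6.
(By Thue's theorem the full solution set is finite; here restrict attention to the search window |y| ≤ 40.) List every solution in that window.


The equation is x³ - 4y³ = -6. For fixed y, x³ = 4·y³ − 6, so a solution requires the RHS to be a perfect cube.
Strategy: iterate y from -40 to 40, compute RHS = 4·y³ − 6, and check whether it is a (positive or negative) perfect cube.
Check small values of y:
  y = 0: RHS = -6 is not a perfect cube.
  y = 1: RHS = -2 is not a perfect cube.
  y = -1: RHS = -10 is not a perfect cube.
  y = 2: RHS = 26 is not a perfect cube.
  y = -2: RHS = -38 is not a perfect cube.
  y = 3: RHS = 102 is not a perfect cube.
  y = -3: RHS = -114 is not a perfect cube.
Continuing the search up to |y| = 40 finds no solutions either.
No (x, y) in the scanned range satisfies the equation.

No integer solutions with |y| ≤ 40.


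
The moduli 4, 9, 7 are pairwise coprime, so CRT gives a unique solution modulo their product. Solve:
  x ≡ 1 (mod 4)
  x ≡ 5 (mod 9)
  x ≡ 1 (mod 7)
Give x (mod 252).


Moduli 4, 9, 7 are pairwise coprime; by CRT there is a unique solution modulo M = 4 · 9 · 7 = 252.
Solve pairwise, accumulating the modulus:
  Start with x ≡ 1 (mod 4).
  Combine with x ≡ 5 (mod 9): since gcd(4, 9) = 1, we get a unique residue mod 36.
    Write x = 1 + 4·t and substitute into x ≡ 5 (mod 9): 4·t ≡ 5 − 1 = 4 (mod 9).
    The inverse of 4 mod 9 is 7 (since 4·7 = 28 = 3·9 + 1), so t ≡ 7·4 = 28 ≡ 1 (mod 9).
    Then x = 1 + 4·1 = 5, valid modulo lcm(4, 9) = 36: x ≡ 5 (mod 36).
  Combine with x ≡ 1 (mod 7): since gcd(36, 7) = 1, we get a unique residue mod 252.
    Write x = 5 + 36·t and substitute into x ≡ 1 (mod 7): 36·t ≡ 1 − 5 = -4 (mod 7).
    Reduce coefficients mod 7: 1·t ≡ 3 (mod 7).
    So t ≡ 3 (mod 7).
    Then x = 5 + 36·3 = 113, valid modulo lcm(36, 7) = 252: x ≡ 113 (mod 252).
Verify: 113 mod 4 = 1 ✓, 113 mod 9 = 5 ✓, 113 mod 7 = 1 ✓.

x ≡ 113 (mod 252).


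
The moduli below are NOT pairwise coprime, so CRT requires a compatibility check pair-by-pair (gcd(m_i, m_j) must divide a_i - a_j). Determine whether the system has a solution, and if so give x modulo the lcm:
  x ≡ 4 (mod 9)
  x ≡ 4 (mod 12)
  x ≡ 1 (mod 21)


Moduli 9, 12, 21 are not pairwise coprime, so CRT works modulo lcm(m_i) when all pairwise compatibility conditions hold.
Pairwise compatibility: gcd(m_i, m_j) must divide a_i - a_j for every pair.
Merge one congruence at a time:
  Start: x ≡ 4 (mod 9).
  Combine with x ≡ 4 (mod 12): gcd(9, 12) = 3; 4 - 4 = 0, which IS divisible by 3, so compatible.
    Write x = 4 + 9·t and substitute into x ≡ 4 (mod 12): 9·t ≡ 4 − 4 = 0 (mod 12).
    Divide the congruence (and modulus) by g = 3: 3·t ≡ 0 (mod 4).
    The inverse of 3 mod 4 is 3 (since 3·3 = 9 = 2·4 + 1), so t ≡ 3·0 = 0 ≡ 0 (mod 4).
    Then x = 4 + 9·0 = 4, valid modulo lcm(9, 12) = 36: x ≡ 4 (mod 36).
  Combine with x ≡ 1 (mod 21): gcd(36, 21) = 3; 1 - 4 = -3, which IS divisible by 3, so compatible.
    Write x = 4 + 36·t and substitute into x ≡ 1 (mod 21): 36·t ≡ 1 − 4 = -3 (mod 21).
    Divide the congruence (and modulus) by g = 3: 12·t ≡ -1 (mod 7).
    Reduce coefficients mod 7: 5·t ≡ 6 (mod 7).
    The inverse of 5 mod 7 is 3 (since 5·3 = 15 = 2·7 + 1), so t ≡ 3·6 = 18 ≡ 4 (mod 7).
    Then x = 4 + 36·4 = 148, valid modulo lcm(36, 21) = 252: x ≡ 148 (mod 252).
Verify: 148 mod 9 = 4, 148 mod 12 = 4, 148 mod 21 = 1.

x ≡ 148 (mod 252).


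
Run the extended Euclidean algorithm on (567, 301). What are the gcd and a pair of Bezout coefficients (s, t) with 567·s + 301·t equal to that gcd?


Euclidean algorithm on (567, 301) — divide until remainder is 0:
  567 = 1 · 301 + 266
  301 = 1 · 266 + 35
  266 = 7 · 35 + 21
  35 = 1 · 21 + 14
  21 = 1 · 14 + 7
  14 = 2 · 7 + 0
gcd(567, 301) = 7.
Track Bezout coefficients alongside the remainders: start with r₀ = 567 = a·1 + b·0 (s = 1, t = 0) and r₁ = 301 = a·0 + b·1 (s = 0, t = 1); each new remainder r_{k+1} = r_{k-1} − q_k·r_k inherits s_{k+1} = s_{k-1} − q_k·s_k, t_{k+1} = t_{k-1} − q_k·t_k, so r_k = a·s_k + b·t_k at every step:
  q = 1: r = 266, s = 1 − 1·0 = 1, t = 0 − 1·1 = -1  (check: 567·1 + 301·(-1) = 266)
  q = 1: r = 35, s = 0 − 1·1 = -1, t = 1 − 1·(-1) = 2  (check: 567·(-1) + 301·2 = 35)
  q = 7: r = 21, s = 1 − 7·(-1) = 8, t = -1 − 7·2 = -15  (check: 567·8 + 301·(-15) = 21)
  q = 1: r = 14, s = -1 − 1·8 = -9, t = 2 − 1·(-15) = 17  (check: 567·(-9) + 301·17 = 14)
  q = 1: r = 7, s = 8 − 1·(-9) = 17, t = -15 − 1·17 = -32  (check: 567·17 + 301·(-32) = 7)
The row with r = 7 (the gcd) gives the Bezout coefficients s = 17, t = -32.
Result: 567 · (17) + 301 · (-32) = 7.

gcd(567, 301) = 7; s = 17, t = -32 (check: 567·17 + 301·(-32) = 7).


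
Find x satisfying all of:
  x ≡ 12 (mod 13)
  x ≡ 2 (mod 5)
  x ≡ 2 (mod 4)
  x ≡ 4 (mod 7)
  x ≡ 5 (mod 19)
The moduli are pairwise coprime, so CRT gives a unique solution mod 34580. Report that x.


Product of moduli M = 13 · 5 · 4 · 7 · 19 = 34580.
Merge one congruence at a time:
  Start: x ≡ 12 (mod 13).
  Combine with x ≡ 2 (mod 5); new modulus lcm = 65.
    Write x = 12 + 13·t and substitute into x ≡ 2 (mod 5): 13·t ≡ 2 − 12 = -10 (mod 5).
    Reduce coefficients mod 5: 3·t ≡ 0 (mod 5).
    The inverse of 3 mod 5 is 2 (since 3·2 = 6 = 1·5 + 1), so t ≡ 2·0 = 0 ≡ 0 (mod 5).
    Then x = 12 + 13·0 = 12, valid modulo lcm(13, 5) = 65: x ≡ 12 (mod 65).
  Combine with x ≡ 2 (mod 4); new modulus lcm = 260.
    Write x = 12 + 65·t and substitute into x ≡ 2 (mod 4): 65·t ≡ 2 − 12 = -10 (mod 4).
    Reduce coefficients mod 4: 1·t ≡ 2 (mod 4).
    So t ≡ 2 (mod 4).
    Then x = 12 + 65·2 = 142, valid modulo lcm(65, 4) = 260: x ≡ 142 (mod 260).
  Combine with x ≡ 4 (mod 7); new modulus lcm = 1820.
    Write x = 142 + 260·t and substitute into x ≡ 4 (mod 7): 260·t ≡ 4 − 142 = -138 (mod 7).
    Reduce coefficients mod 7: 1·t ≡ 2 (mod 7).
    So t ≡ 2 (mod 7).
    Then x = 142 + 260·2 = 662, valid modulo lcm(260, 7) = 1820: x ≡ 662 (mod 1820).
  Combine with x ≡ 5 (mod 19); new modulus lcm = 34580.
    Write x = 662 + 1820·t and substitute into x ≡ 5 (mod 19): 1820·t ≡ 5 − 662 = -657 (mod 19).
    Reduce coefficients mod 19: 15·t ≡ 8 (mod 19).
    The inverse of 15 mod 19 is 14 (since 15·14 = 210 = 11·19 + 1), so t ≡ 14·8 = 112 ≡ 17 (mod 19).
    Then x = 662 + 1820·17 = 31602, valid modulo lcm(1820, 19) = 34580: x ≡ 31602 (mod 34580).
Verify against each original: 31602 mod 13 = 12, 31602 mod 5 = 2, 31602 mod 4 = 2, 31602 mod 7 = 4, 31602 mod 19 = 5.

x ≡ 31602 (mod 34580).


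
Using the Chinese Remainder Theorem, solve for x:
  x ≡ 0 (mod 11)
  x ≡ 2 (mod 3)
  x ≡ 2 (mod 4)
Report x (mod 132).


Moduli 11, 3, 4 are pairwise coprime; by CRT there is a unique solution modulo M = 11 · 3 · 4 = 132.
Solve pairwise, accumulating the modulus:
  Start with x ≡ 0 (mod 11).
  Combine with x ≡ 2 (mod 3): since gcd(11, 3) = 1, we get a unique residue mod 33.
    Write x = 0 + 11·t and substitute into x ≡ 2 (mod 3): 11·t ≡ 2 − 0 = 2 (mod 3).
    Reduce coefficients mod 3: 2·t ≡ 2 (mod 3).
    The inverse of 2 mod 3 is 2 (since 2·2 = 4 = 1·3 + 1), so t ≡ 2·2 = 4 ≡ 1 (mod 3).
    Then x = 0 + 11·1 = 11, valid modulo lcm(11, 3) = 33: x ≡ 11 (mod 33).
  Combine with x ≡ 2 (mod 4): since gcd(33, 4) = 1, we get a unique residue mod 132.
    Write x = 11 + 33·t and substitute into x ≡ 2 (mod 4): 33·t ≡ 2 − 11 = -9 (mod 4).
    Reduce coefficients mod 4: 1·t ≡ 3 (mod 4).
    So t ≡ 3 (mod 4).
    Then x = 11 + 33·3 = 110, valid modulo lcm(33, 4) = 132: x ≡ 110 (mod 132).
Verify: 110 mod 11 = 0 ✓, 110 mod 3 = 2 ✓, 110 mod 4 = 2 ✓.

x ≡ 110 (mod 132).


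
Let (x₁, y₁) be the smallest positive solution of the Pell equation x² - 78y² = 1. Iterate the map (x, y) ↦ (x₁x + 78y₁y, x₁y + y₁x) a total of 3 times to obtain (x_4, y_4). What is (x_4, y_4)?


Step 1: Find the fundamental solution (x₁, y₁) of x² - 78y² = 1.
  Expand √78 as a continued fraction. a₀ = ⌊√78⌋ = 8; iterate m_{k+1} = d_k·a_k − m_k, d_{k+1} = (78 − m_{k+1}²)/d_k, a_{k+1} = ⌊(a₀ + m_{k+1})/d_{k+1}⌋ (starting m₀ = 0, d₀ = 1), with convergents p_k = a_k·p_{k-1} + p_{k-2}, q_k = a_k·q_{k-1} + q_{k-2} (p₋₁ = 1, q₋₁ = 0):
  k = 0: a₀ = 8; p₀/q₀ = 8/1; p₀² − 78·q₀² = 64 − 78 = -14.
  k = 1: m = 8, d = 14, a = ⌊(8 + 8)/14⌋ = 1; p/q = (1·8 + 1)/(1·1 + 0) = 9/1; p² − 78·q² = 81 − 78 = 3.
  k = 2: m = 6, d = 3, a = ⌊(8 + 6)/3⌋ = 4; p/q = (4·9 + 8)/(4·1 + 1) = 44/5; p² − 78·q² = 1936 − 1950 = -14.
  k = 3: m = 6, d = 14, a = ⌊(8 + 6)/14⌋ = 1; p/q = (1·44 + 9)/(1·5 + 1) = 53/6; p² − 78·q² = 2809 − 2808 = 1.
  The first convergent with p² − 78·q² = 1 gives the fundamental solution (x₁, y₁) = (53, 6).
Step 2: Apply the recurrence (x_{n+1}, y_{n+1}) = (x₁x_n + 78y₁y_n, x₁y_n + y₁x_n) repeatedly.
  From (x_1, y_1) = (53, 6): x_2 = 53·53 + 78·6·6 = 5617; y_2 = 53·6 + 6·53 = 636.
  From (x_2, y_2) = (5617, 636): x_3 = 53·5617 + 78·6·636 = 595349; y_3 = 53·636 + 6·5617 = 67410.
  From (x_3, y_3) = (595349, 67410): x_4 = 53·595349 + 78·6·67410 = 63101377; y_4 = 53·67410 + 6·595349 = 7144824.
Step 3: Verify x_4² - 78·y_4² = 3981783779296129 - 3981783779296128 = 1 (should be 1). ✓

(x_1, y_1) = (53, 6); (x_4, y_4) = (63101377, 7144824).


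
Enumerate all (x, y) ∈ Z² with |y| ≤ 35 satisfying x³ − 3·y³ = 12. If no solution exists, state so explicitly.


The equation is x³ - 3y³ = 12. For fixed y, x³ = 3·y³ + 12, so a solution requires the RHS to be a perfect cube.
Strategy: iterate y from -35 to 35, compute RHS = 3·y³ + 12, and check whether it is a (positive or negative) perfect cube.
Check small values of y:
  y = 0: RHS = 12 is not a perfect cube.
  y = 1: RHS = 15 is not a perfect cube.
  y = -1: RHS = 9 is not a perfect cube.
  y = 2: RHS = 36 is not a perfect cube.
  y = -2: RHS = -12 is not a perfect cube.
  y = 3: RHS = 93 is not a perfect cube.
  y = -3: RHS = -69 is not a perfect cube.
Continuing the search up to |y| = 35 finds no solutions either.
No (x, y) in the scanned range satisfies the equation.

No integer solutions with |y| ≤ 35.


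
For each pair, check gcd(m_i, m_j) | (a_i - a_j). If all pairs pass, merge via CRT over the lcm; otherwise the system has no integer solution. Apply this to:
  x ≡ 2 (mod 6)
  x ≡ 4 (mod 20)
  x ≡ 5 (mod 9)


Moduli 6, 20, 9 are not pairwise coprime, so CRT works modulo lcm(m_i) when all pairwise compatibility conditions hold.
Pairwise compatibility: gcd(m_i, m_j) must divide a_i - a_j for every pair.
Merge one congruence at a time:
  Start: x ≡ 2 (mod 6).
  Combine with x ≡ 4 (mod 20): gcd(6, 20) = 2; 4 - 2 = 2, which IS divisible by 2, so compatible.
    Write x = 2 + 6·t and substitute into x ≡ 4 (mod 20): 6·t ≡ 4 − 2 = 2 (mod 20).
    Divide the congruence (and modulus) by g = 2: 3·t ≡ 1 (mod 10).
    The inverse of 3 mod 10 is 7 (since 3·7 = 21 = 2·10 + 1), so t ≡ 7·1 = 7 ≡ 7 (mod 10).
    Then x = 2 + 6·7 = 44, valid modulo lcm(6, 20) = 60: x ≡ 44 (mod 60).
  Combine with x ≡ 5 (mod 9): gcd(60, 9) = 3; 5 - 44 = -39, which IS divisible by 3, so compatible.
    Write x = 44 + 60·t and substitute into x ≡ 5 (mod 9): 60·t ≡ 5 − 44 = -39 (mod 9).
    Divide the congruence (and modulus) by g = 3: 20·t ≡ -13 (mod 3).
    Reduce coefficients mod 3: 2·t ≡ 2 (mod 3).
    The inverse of 2 mod 3 is 2 (since 2·2 = 4 = 1·3 + 1), so t ≡ 2·2 = 4 ≡ 1 (mod 3).
    Then x = 44 + 60·1 = 104, valid modulo lcm(60, 9) = 180: x ≡ 104 (mod 180).
Verify: 104 mod 6 = 2, 104 mod 20 = 4, 104 mod 9 = 5.

x ≡ 104 (mod 180).


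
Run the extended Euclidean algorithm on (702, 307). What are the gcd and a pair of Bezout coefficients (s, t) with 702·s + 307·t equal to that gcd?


Euclidean algorithm on (702, 307) — divide until remainder is 0:
  702 = 2 · 307 + 88
  307 = 3 · 88 + 43
  88 = 2 · 43 + 2
  43 = 21 · 2 + 1
  2 = 2 · 1 + 0
gcd(702, 307) = 1.
Track Bezout coefficients alongside the remainders: start with r₀ = 702 = a·1 + b·0 (s = 1, t = 0) and r₁ = 307 = a·0 + b·1 (s = 0, t = 1); each new remainder r_{k+1} = r_{k-1} − q_k·r_k inherits s_{k+1} = s_{k-1} − q_k·s_k, t_{k+1} = t_{k-1} − q_k·t_k, so r_k = a·s_k + b·t_k at every step:
  q = 2: r = 88, s = 1 − 2·0 = 1, t = 0 − 2·1 = -2  (check: 702·1 + 307·(-2) = 88)
  q = 3: r = 43, s = 0 − 3·1 = -3, t = 1 − 3·(-2) = 7  (check: 702·(-3) + 307·7 = 43)
  q = 2: r = 2, s = 1 − 2·(-3) = 7, t = -2 − 2·7 = -16  (check: 702·7 + 307·(-16) = 2)
  q = 21: r = 1, s = -3 − 21·7 = -150, t = 7 − 21·(-16) = 343  (check: 702·(-150) + 307·343 = 1)
The row with r = 1 (the gcd) gives the Bezout coefficients s = -150, t = 343.
Result: 702 · (-150) + 307 · (343) = 1.

gcd(702, 307) = 1; s = -150, t = 343 (check: 702·(-150) + 307·343 = 1).


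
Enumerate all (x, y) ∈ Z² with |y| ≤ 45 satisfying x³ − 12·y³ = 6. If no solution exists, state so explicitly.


The equation is x³ - 12y³ = 6. For fixed y, x³ = 12·y³ + 6, so a solution requires the RHS to be a perfect cube.
Strategy: iterate y from -45 to 45, compute RHS = 12·y³ + 6, and check whether it is a (positive or negative) perfect cube.
Check small values of y:
  y = 0: RHS = 6 is not a perfect cube.
  y = 1: RHS = 18 is not a perfect cube.
  y = -1: RHS = -6 is not a perfect cube.
  y = 2: RHS = 102 is not a perfect cube.
  y = -2: RHS = -90 is not a perfect cube.
  y = 3: RHS = 330 is not a perfect cube.
  y = -3: RHS = -318 is not a perfect cube.
Continuing the search up to |y| = 45 finds no solutions either.
No (x, y) in the scanned range satisfies the equation.

No integer solutions with |y| ≤ 45.


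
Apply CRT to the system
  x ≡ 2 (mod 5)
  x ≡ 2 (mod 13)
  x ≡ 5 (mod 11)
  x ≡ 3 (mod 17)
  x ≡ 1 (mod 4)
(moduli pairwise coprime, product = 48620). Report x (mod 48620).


Product of moduli M = 5 · 13 · 11 · 17 · 4 = 48620.
Merge one congruence at a time:
  Start: x ≡ 2 (mod 5).
  Combine with x ≡ 2 (mod 13); new modulus lcm = 65.
    Write x = 2 + 5·t and substitute into x ≡ 2 (mod 13): 5·t ≡ 2 − 2 = 0 (mod 13).
    The inverse of 5 mod 13 is 8 (since 5·8 = 40 = 3·13 + 1), so t ≡ 8·0 = 0 ≡ 0 (mod 13).
    Then x = 2 + 5·0 = 2, valid modulo lcm(5, 13) = 65: x ≡ 2 (mod 65).
  Combine with x ≡ 5 (mod 11); new modulus lcm = 715.
    Write x = 2 + 65·t and substitute into x ≡ 5 (mod 11): 65·t ≡ 5 − 2 = 3 (mod 11).
    Reduce coefficients mod 11: 10·t ≡ 3 (mod 11).
    The inverse of 10 mod 11 is 10 (since 10·10 = 100 = 9·11 + 1), so t ≡ 10·3 = 30 ≡ 8 (mod 11).
    Then x = 2 + 65·8 = 522, valid modulo lcm(65, 11) = 715: x ≡ 522 (mod 715).
  Combine with x ≡ 3 (mod 17); new modulus lcm = 12155.
    Write x = 522 + 715·t and substitute into x ≡ 3 (mod 17): 715·t ≡ 3 − 522 = -519 (mod 17).
    Reduce coefficients mod 17: 1·t ≡ 8 (mod 17).
    So t ≡ 8 (mod 17).
    Then x = 522 + 715·8 = 6242, valid modulo lcm(715, 17) = 12155: x ≡ 6242 (mod 12155).
  Combine with x ≡ 1 (mod 4); new modulus lcm = 48620.
    Write x = 6242 + 12155·t and substitute into x ≡ 1 (mod 4): 12155·t ≡ 1 − 6242 = -6241 (mod 4).
    Reduce coefficients mod 4: 3·t ≡ 3 (mod 4).
    The inverse of 3 mod 4 is 3 (since 3·3 = 9 = 2·4 + 1), so t ≡ 3·3 = 9 ≡ 1 (mod 4).
    Then x = 6242 + 12155·1 = 18397, valid modulo lcm(12155, 4) = 48620: x ≡ 18397 (mod 48620).
Verify against each original: 18397 mod 5 = 2, 18397 mod 13 = 2, 18397 mod 11 = 5, 18397 mod 17 = 3, 18397 mod 4 = 1.

x ≡ 18397 (mod 48620).


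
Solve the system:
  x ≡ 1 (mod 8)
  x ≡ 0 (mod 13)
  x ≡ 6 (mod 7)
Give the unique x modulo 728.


Moduli 8, 13, 7 are pairwise coprime; by CRT there is a unique solution modulo M = 8 · 13 · 7 = 728.
Solve pairwise, accumulating the modulus:
  Start with x ≡ 1 (mod 8).
  Combine with x ≡ 0 (mod 13): since gcd(8, 13) = 1, we get a unique residue mod 104.
    Write x = 1 + 8·t and substitute into x ≡ 0 (mod 13): 8·t ≡ 0 − 1 = -1 (mod 13).
    Reduce coefficients mod 13: 8·t ≡ 12 (mod 13).
    The inverse of 8 mod 13 is 5 (since 8·5 = 40 = 3·13 + 1), so t ≡ 5·12 = 60 ≡ 8 (mod 13).
    Then x = 1 + 8·8 = 65, valid modulo lcm(8, 13) = 104: x ≡ 65 (mod 104).
  Combine with x ≡ 6 (mod 7): since gcd(104, 7) = 1, we get a unique residue mod 728.
    Write x = 65 + 104·t and substitute into x ≡ 6 (mod 7): 104·t ≡ 6 − 65 = -59 (mod 7).
    Reduce coefficients mod 7: 6·t ≡ 4 (mod 7).
    The inverse of 6 mod 7 is 6 (since 6·6 = 36 = 5·7 + 1), so t ≡ 6·4 = 24 ≡ 3 (mod 7).
    Then x = 65 + 104·3 = 377, valid modulo lcm(104, 7) = 728: x ≡ 377 (mod 728).
Verify: 377 mod 8 = 1 ✓, 377 mod 13 = 0 ✓, 377 mod 7 = 6 ✓.

x ≡ 377 (mod 728).


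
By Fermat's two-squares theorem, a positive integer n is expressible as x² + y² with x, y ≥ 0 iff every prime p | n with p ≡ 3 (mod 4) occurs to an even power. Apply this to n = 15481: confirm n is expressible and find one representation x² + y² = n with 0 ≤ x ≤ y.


Step 1: Factor n = 15481 = 113 · 137.
Step 2: Check the mod-4 condition on each prime factor: 113 ≡ 1 (mod 4), exponent 1; 137 ≡ 1 (mod 4), exponent 1.
All primes ≡ 3 (mod 4) appear to even exponent (or don't appear), so by the two-squares theorem n IS expressible as a sum of two squares.
Step 3: Build a representation. Here n = 113 · 137 is a product of primes ≡ 1 (mod 4). Each prime p ≡ 1 (mod 4) is itself a sum of two squares; find a² by testing p − a² for a perfect square:
  113: 113 − 1² = 112, 113 − 2² = 109, 113 − 3² = 104, 113 − 4² = 97, 113 − 5² = 88, 113 − 6² = 77, 113 − 7² = 64 = 8² ⇒ 113 = 7² + 8².
  137: 137 − 1² = 136, 137 − 2² = 133, 137 − 3² = 128, 137 − 4² = 121 = 11² ⇒ 137 = 4² + 11².
  Combine using the Brahmagupta–Fibonacci identity (a² + b²)(c² + d²) = (ac − bd)² + (ad + bc)² = (ac + bd)² + (ad − bc)²:
  113 · 137 = 15481: from (7² + 8²)(4² + 11²), take (7·4 − 8·11, 7·11 + 8·4) = (28 − 88, 77 + 32) = (-60, 109); dropping signs (only squares matter) gives (60, 109); check 60² + 109² = 3600 + 11881 = 15481 ✓.
Step 4: Order so x ≤ y and verify: 60² + 109² = 3600 + 11881 = 15481 = n. ✓

n = 15481 = 60² + 109² (one valid representation with x ≤ y).


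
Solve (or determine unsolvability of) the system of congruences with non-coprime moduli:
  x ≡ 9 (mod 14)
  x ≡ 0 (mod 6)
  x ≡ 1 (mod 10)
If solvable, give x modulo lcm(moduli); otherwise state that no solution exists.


Moduli 14, 6, 10 are not pairwise coprime, so CRT works modulo lcm(m_i) when all pairwise compatibility conditions hold.
Pairwise compatibility: gcd(m_i, m_j) must divide a_i - a_j for every pair.
Merge one congruence at a time:
  Start: x ≡ 9 (mod 14).
  Combine with x ≡ 0 (mod 6): gcd(14, 6) = 2, and 0 - 9 = -9 is NOT divisible by 2.
    ⇒ system is inconsistent (no integer solution).

No solution (the system is inconsistent).


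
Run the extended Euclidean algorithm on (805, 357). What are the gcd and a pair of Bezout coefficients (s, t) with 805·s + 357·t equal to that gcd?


Euclidean algorithm on (805, 357) — divide until remainder is 0:
  805 = 2 · 357 + 91
  357 = 3 · 91 + 84
  91 = 1 · 84 + 7
  84 = 12 · 7 + 0
gcd(805, 357) = 7.
Track Bezout coefficients alongside the remainders: start with r₀ = 805 = a·1 + b·0 (s = 1, t = 0) and r₁ = 357 = a·0 + b·1 (s = 0, t = 1); each new remainder r_{k+1} = r_{k-1} − q_k·r_k inherits s_{k+1} = s_{k-1} − q_k·s_k, t_{k+1} = t_{k-1} − q_k·t_k, so r_k = a·s_k + b·t_k at every step:
  q = 2: r = 91, s = 1 − 2·0 = 1, t = 0 − 2·1 = -2  (check: 805·1 + 357·(-2) = 91)
  q = 3: r = 84, s = 0 − 3·1 = -3, t = 1 − 3·(-2) = 7  (check: 805·(-3) + 357·7 = 84)
  q = 1: r = 7, s = 1 − 1·(-3) = 4, t = -2 − 1·7 = -9  (check: 805·4 + 357·(-9) = 7)
The row with r = 7 (the gcd) gives the Bezout coefficients s = 4, t = -9.
Result: 805 · (4) + 357 · (-9) = 7.

gcd(805, 357) = 7; s = 4, t = -9 (check: 805·4 + 357·(-9) = 7).


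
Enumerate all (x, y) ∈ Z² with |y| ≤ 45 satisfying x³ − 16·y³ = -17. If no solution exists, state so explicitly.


The equation is x³ - 16y³ = -17. For fixed y, x³ = 16·y³ − 17, so a solution requires the RHS to be a perfect cube.
Strategy: iterate y from -45 to 45, compute RHS = 16·y³ − 17, and check whether it is a (positive or negative) perfect cube.
Check small values of y:
  y = 0: RHS = -17 is not a perfect cube.
  y = 1: RHS = -1 = (-1)³ ⇒ x = -1 works.
  y = -1: RHS = -33 is not a perfect cube.
  y = 2: RHS = 111 is not a perfect cube.
  y = -2: RHS = -145 is not a perfect cube.
  y = 3: RHS = 415 is not a perfect cube.
  y = -3: RHS = -449 is not a perfect cube.
Continuing the search up to |y| = 45 finds no further solutions beyond those listed.
Collected solutions: (-1, 1).

Solutions (with |y| ≤ 45): (-1, 1).


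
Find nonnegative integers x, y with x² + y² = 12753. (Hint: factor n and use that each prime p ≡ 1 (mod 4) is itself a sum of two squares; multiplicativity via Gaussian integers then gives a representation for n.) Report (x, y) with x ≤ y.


Step 1: Factor n = 12753 = 3^2 · 13 · 109.
Step 2: Check the mod-4 condition on each prime factor: 3 ≡ 3 (mod 4), exponent 2 (must be even); 13 ≡ 1 (mod 4), exponent 1; 109 ≡ 1 (mod 4), exponent 1.
All primes ≡ 3 (mod 4) appear to even exponent (or don't appear), so by the two-squares theorem n IS expressible as a sum of two squares.
Step 3: Build a representation. Group n = k² · m with k = 3 and m = 13 · 109 = 1417 (a product of primes ≡ 1 (mod 4)); a representation of m scales to one of n via (k·x)² + (k·y)² = k²(x² + y²). Each prime p ≡ 1 (mod 4) is itself a sum of two squares; find a² by testing p − a² for a perfect square:
  13: 13 − 1² = 12, 13 − 2² = 9 = 3² ⇒ 13 = 2² + 3².
  109: 109 − 1² = 108, 109 − 2² = 105, 109 − 3² = 100 = 10² ⇒ 109 = 3² + 10².
  Combine using the Brahmagupta–Fibonacci identity (a² + b²)(c² + d²) = (ac − bd)² + (ad + bc)² = (ac + bd)² + (ad − bc)²:
  13 · 109 = 1417: from (2² + 3²)(3² + 10²), take (2·3 − 3·10, 2·10 + 3·3) = (6 − 30, 20 + 9) = (-24, 29); dropping signs (only squares matter) gives (24, 29); check 24² + 29² = 576 + 841 = 1417 ✓.
  Scale by k = 3: (3·24, 3·29) = (72, 87).
Step 4: Order so x ≤ y and verify: 72² + 87² = 5184 + 7569 = 12753 = n. ✓

n = 12753 = 72² + 87² (one valid representation with x ≤ y).


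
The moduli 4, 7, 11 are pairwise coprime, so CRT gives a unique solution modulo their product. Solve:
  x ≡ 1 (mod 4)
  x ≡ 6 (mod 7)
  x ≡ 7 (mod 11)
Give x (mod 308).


Moduli 4, 7, 11 are pairwise coprime; by CRT there is a unique solution modulo M = 4 · 7 · 11 = 308.
Solve pairwise, accumulating the modulus:
  Start with x ≡ 1 (mod 4).
  Combine with x ≡ 6 (mod 7): since gcd(4, 7) = 1, we get a unique residue mod 28.
    Write x = 1 + 4·t and substitute into x ≡ 6 (mod 7): 4·t ≡ 6 − 1 = 5 (mod 7).
    The inverse of 4 mod 7 is 2 (since 4·2 = 8 = 1·7 + 1), so t ≡ 2·5 = 10 ≡ 3 (mod 7).
    Then x = 1 + 4·3 = 13, valid modulo lcm(4, 7) = 28: x ≡ 13 (mod 28).
  Combine with x ≡ 7 (mod 11): since gcd(28, 11) = 1, we get a unique residue mod 308.
    Write x = 13 + 28·t and substitute into x ≡ 7 (mod 11): 28·t ≡ 7 − 13 = -6 (mod 11).
    Reduce coefficients mod 11: 6·t ≡ 5 (mod 11).
    The inverse of 6 mod 11 is 2 (since 6·2 = 12 = 1·11 + 1), so t ≡ 2·5 = 10 ≡ 10 (mod 11).
    Then x = 13 + 28·10 = 293, valid modulo lcm(28, 11) = 308: x ≡ 293 (mod 308).
Verify: 293 mod 4 = 1 ✓, 293 mod 7 = 6 ✓, 293 mod 11 = 7 ✓.

x ≡ 293 (mod 308).


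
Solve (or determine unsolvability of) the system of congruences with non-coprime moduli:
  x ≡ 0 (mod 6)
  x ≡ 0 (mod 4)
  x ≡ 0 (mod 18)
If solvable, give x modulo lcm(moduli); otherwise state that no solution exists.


Moduli 6, 4, 18 are not pairwise coprime, so CRT works modulo lcm(m_i) when all pairwise compatibility conditions hold.
Pairwise compatibility: gcd(m_i, m_j) must divide a_i - a_j for every pair.
Merge one congruence at a time:
  Start: x ≡ 0 (mod 6).
  Combine with x ≡ 0 (mod 4): gcd(6, 4) = 2; 0 - 0 = 0, which IS divisible by 2, so compatible.
    Write x = 0 + 6·t and substitute into x ≡ 0 (mod 4): 6·t ≡ 0 − 0 = 0 (mod 4).
    Divide the congruence (and modulus) by g = 2: 3·t ≡ 0 (mod 2).
    Reduce coefficients mod 2: 1·t ≡ 0 (mod 2).
    So t ≡ 0 (mod 2).
    Then x = 0 + 6·0 = 0, valid modulo lcm(6, 4) = 12: x ≡ 0 (mod 12).
  Combine with x ≡ 0 (mod 18): gcd(12, 18) = 6; 0 - 0 = 0, which IS divisible by 6, so compatible.
    Write x = 0 + 12·t and substitute into x ≡ 0 (mod 18): 12·t ≡ 0 − 0 = 0 (mod 18).
    Divide the congruence (and modulus) by g = 6: 2·t ≡ 0 (mod 3).
    The inverse of 2 mod 3 is 2 (since 2·2 = 4 = 1·3 + 1), so t ≡ 2·0 = 0 ≡ 0 (mod 3).
    Then x = 0 + 12·0 = 0, valid modulo lcm(12, 18) = 36: x ≡ 0 (mod 36).
Verify: 0 mod 6 = 0, 0 mod 4 = 0, 0 mod 18 = 0.

x ≡ 0 (mod 36).


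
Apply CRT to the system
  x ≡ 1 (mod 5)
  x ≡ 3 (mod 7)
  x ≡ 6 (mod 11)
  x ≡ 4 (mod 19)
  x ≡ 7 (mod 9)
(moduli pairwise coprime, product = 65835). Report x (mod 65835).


Product of moduli M = 5 · 7 · 11 · 19 · 9 = 65835.
Merge one congruence at a time:
  Start: x ≡ 1 (mod 5).
  Combine with x ≡ 3 (mod 7); new modulus lcm = 35.
    Write x = 1 + 5·t and substitute into x ≡ 3 (mod 7): 5·t ≡ 3 − 1 = 2 (mod 7).
    The inverse of 5 mod 7 is 3 (since 5·3 = 15 = 2·7 + 1), so t ≡ 3·2 = 6 ≡ 6 (mod 7).
    Then x = 1 + 5·6 = 31, valid modulo lcm(5, 7) = 35: x ≡ 31 (mod 35).
  Combine with x ≡ 6 (mod 11); new modulus lcm = 385.
    Write x = 31 + 35·t and substitute into x ≡ 6 (mod 11): 35·t ≡ 6 − 31 = -25 (mod 11).
    Reduce coefficients mod 11: 2·t ≡ 8 (mod 11).
    The inverse of 2 mod 11 is 6 (since 2·6 = 12 = 1·11 + 1), so t ≡ 6·8 = 48 ≡ 4 (mod 11).
    Then x = 31 + 35·4 = 171, valid modulo lcm(35, 11) = 385: x ≡ 171 (mod 385).
  Combine with x ≡ 4 (mod 19); new modulus lcm = 7315.
    Write x = 171 + 385·t and substitute into x ≡ 4 (mod 19): 385·t ≡ 4 − 171 = -167 (mod 19).
    Reduce coefficients mod 19: 5·t ≡ 4 (mod 19).
    The inverse of 5 mod 19 is 4 (since 5·4 = 20 = 1·19 + 1), so t ≡ 4·4 = 16 ≡ 16 (mod 19).
    Then x = 171 + 385·16 = 6331, valid modulo lcm(385, 19) = 7315: x ≡ 6331 (mod 7315).
  Combine with x ≡ 7 (mod 9); new modulus lcm = 65835.
    Write x = 6331 + 7315·t and substitute into x ≡ 7 (mod 9): 7315·t ≡ 7 − 6331 = -6324 (mod 9).
    Reduce coefficients mod 9: 7·t ≡ 3 (mod 9).
    The inverse of 7 mod 9 is 4 (since 7·4 = 28 = 3·9 + 1), so t ≡ 4·3 = 12 ≡ 3 (mod 9).
    Then x = 6331 + 7315·3 = 28276, valid modulo lcm(7315, 9) = 65835: x ≡ 28276 (mod 65835).
Verify against each original: 28276 mod 5 = 1, 28276 mod 7 = 3, 28276 mod 11 = 6, 28276 mod 19 = 4, 28276 mod 9 = 7.

x ≡ 28276 (mod 65835).


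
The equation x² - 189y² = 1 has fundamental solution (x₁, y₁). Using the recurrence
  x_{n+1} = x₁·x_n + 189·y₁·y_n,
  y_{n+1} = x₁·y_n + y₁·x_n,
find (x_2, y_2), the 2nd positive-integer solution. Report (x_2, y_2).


Step 1: Find the fundamental solution (x₁, y₁) of x² - 189y² = 1.
  Expand √189 as a continued fraction. a₀ = ⌊√189⌋ = 13; iterate m_{k+1} = d_k·a_k − m_k, d_{k+1} = (189 − m_{k+1}²)/d_k, a_{k+1} = ⌊(a₀ + m_{k+1})/d_{k+1}⌋ (starting m₀ = 0, d₀ = 1), with convergents p_k = a_k·p_{k-1} + p_{k-2}, q_k = a_k·q_{k-1} + q_{k-2} (p₋₁ = 1, q₋₁ = 0):
  k = 0: a₀ = 13; p₀/q₀ = 13/1; p₀² − 189·q₀² = 169 − 189 = -20.
  k = 1: m = 13, d = 20, a = ⌊(13 + 13)/20⌋ = 1; p/q = (1·13 + 1)/(1·1 + 0) = 14/1; p² − 189·q² = 196 − 189 = 7.
  k = 2: m = 7, d = 7, a = ⌊(13 + 7)/7⌋ = 2; p/q = (2·14 + 13)/(2·1 + 1) = 41/3; p² − 189·q² = 1681 − 1701 = -20.
  k = 3: m = 7, d = 20, a = ⌊(13 + 7)/20⌋ = 1; p/q = (1·41 + 14)/(1·3 + 1) = 55/4; p² − 189·q² = 3025 − 3024 = 1.
  The first convergent with p² − 189·q² = 1 gives the fundamental solution (x₁, y₁) = (55, 4).
Step 2: Apply the recurrence (x_{n+1}, y_{n+1}) = (x₁x_n + 189y₁y_n, x₁y_n + y₁x_n) repeatedly.
  From (x_1, y_1) = (55, 4): x_2 = 55·55 + 189·4·4 = 6049; y_2 = 55·4 + 4·55 = 440.
Step 3: Verify x_2² - 189·y_2² = 36590401 - 36590400 = 1 (should be 1). ✓

(x_1, y_1) = (55, 4); (x_2, y_2) = (6049, 440).


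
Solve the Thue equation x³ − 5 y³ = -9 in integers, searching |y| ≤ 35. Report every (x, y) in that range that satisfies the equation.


The equation is x³ - 5y³ = -9. For fixed y, x³ = 5·y³ − 9, so a solution requires the RHS to be a perfect cube.
Strategy: iterate y from -35 to 35, compute RHS = 5·y³ − 9, and check whether it is a (positive or negative) perfect cube.
Check small values of y:
  y = 0: RHS = -9 is not a perfect cube.
  y = 1: RHS = -4 is not a perfect cube.
  y = -1: RHS = -14 is not a perfect cube.
  y = 2: RHS = 31 is not a perfect cube.
  y = -2: RHS = -49 is not a perfect cube.
  y = 3: RHS = 126 is not a perfect cube.
  y = -3: RHS = -144 is not a perfect cube.
Continuing the search up to |y| = 35 finds no solutions either.
No (x, y) in the scanned range satisfies the equation.

No integer solutions with |y| ≤ 35.


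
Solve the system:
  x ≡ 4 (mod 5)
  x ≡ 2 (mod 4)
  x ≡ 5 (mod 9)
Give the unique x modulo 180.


Moduli 5, 4, 9 are pairwise coprime; by CRT there is a unique solution modulo M = 5 · 4 · 9 = 180.
Solve pairwise, accumulating the modulus:
  Start with x ≡ 4 (mod 5).
  Combine with x ≡ 2 (mod 4): since gcd(5, 4) = 1, we get a unique residue mod 20.
    Write x = 4 + 5·t and substitute into x ≡ 2 (mod 4): 5·t ≡ 2 − 4 = -2 (mod 4).
    Reduce coefficients mod 4: 1·t ≡ 2 (mod 4).
    So t ≡ 2 (mod 4).
    Then x = 4 + 5·2 = 14, valid modulo lcm(5, 4) = 20: x ≡ 14 (mod 20).
  Combine with x ≡ 5 (mod 9): since gcd(20, 9) = 1, we get a unique residue mod 180.
    Write x = 14 + 20·t and substitute into x ≡ 5 (mod 9): 20·t ≡ 5 − 14 = -9 (mod 9).
    Reduce coefficients mod 9: 2·t ≡ 0 (mod 9).
    The inverse of 2 mod 9 is 5 (since 2·5 = 10 = 1·9 + 1), so t ≡ 5·0 = 0 ≡ 0 (mod 9).
    Then x = 14 + 20·0 = 14, valid modulo lcm(20, 9) = 180: x ≡ 14 (mod 180).
Verify: 14 mod 5 = 4 ✓, 14 mod 4 = 2 ✓, 14 mod 9 = 5 ✓.

x ≡ 14 (mod 180).


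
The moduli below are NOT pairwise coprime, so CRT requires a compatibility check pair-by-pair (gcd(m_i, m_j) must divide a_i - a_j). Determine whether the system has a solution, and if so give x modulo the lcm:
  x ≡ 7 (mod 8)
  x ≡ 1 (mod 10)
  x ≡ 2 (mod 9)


Moduli 8, 10, 9 are not pairwise coprime, so CRT works modulo lcm(m_i) when all pairwise compatibility conditions hold.
Pairwise compatibility: gcd(m_i, m_j) must divide a_i - a_j for every pair.
Merge one congruence at a time:
  Start: x ≡ 7 (mod 8).
  Combine with x ≡ 1 (mod 10): gcd(8, 10) = 2; 1 - 7 = -6, which IS divisible by 2, so compatible.
    Write x = 7 + 8·t and substitute into x ≡ 1 (mod 10): 8·t ≡ 1 − 7 = -6 (mod 10).
    Divide the congruence (and modulus) by g = 2: 4·t ≡ -3 (mod 5).
    Reduce coefficients mod 5: 4·t ≡ 2 (mod 5).
    The inverse of 4 mod 5 is 4 (since 4·4 = 16 = 3·5 + 1), so t ≡ 4·2 = 8 ≡ 3 (mod 5).
    Then x = 7 + 8·3 = 31, valid modulo lcm(8, 10) = 40: x ≡ 31 (mod 40).
  Combine with x ≡ 2 (mod 9): gcd(40, 9) = 1; 2 - 31 = -29, which IS divisible by 1, so compatible.
    Write x = 31 + 40·t and substitute into x ≡ 2 (mod 9): 40·t ≡ 2 − 31 = -29 (mod 9).
    Reduce coefficients mod 9: 4·t ≡ 7 (mod 9).
    The inverse of 4 mod 9 is 7 (since 4·7 = 28 = 3·9 + 1), so t ≡ 7·7 = 49 ≡ 4 (mod 9).
    Then x = 31 + 40·4 = 191, valid modulo lcm(40, 9) = 360: x ≡ 191 (mod 360).
Verify: 191 mod 8 = 7, 191 mod 10 = 1, 191 mod 9 = 2.

x ≡ 191 (mod 360).


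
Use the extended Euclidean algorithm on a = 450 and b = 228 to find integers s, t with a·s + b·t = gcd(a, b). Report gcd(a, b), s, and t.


Euclidean algorithm on (450, 228) — divide until remainder is 0:
  450 = 1 · 228 + 222
  228 = 1 · 222 + 6
  222 = 37 · 6 + 0
gcd(450, 228) = 6.
Track Bezout coefficients alongside the remainders: start with r₀ = 450 = a·1 + b·0 (s = 1, t = 0) and r₁ = 228 = a·0 + b·1 (s = 0, t = 1); each new remainder r_{k+1} = r_{k-1} − q_k·r_k inherits s_{k+1} = s_{k-1} − q_k·s_k, t_{k+1} = t_{k-1} − q_k·t_k, so r_k = a·s_k + b·t_k at every step:
  q = 1: r = 222, s = 1 − 1·0 = 1, t = 0 − 1·1 = -1  (check: 450·1 + 228·(-1) = 222)
  q = 1: r = 6, s = 0 − 1·1 = -1, t = 1 − 1·(-1) = 2  (check: 450·(-1) + 228·2 = 6)
The row with r = 6 (the gcd) gives the Bezout coefficients s = -1, t = 2.
Result: 450 · (-1) + 228 · (2) = 6.

gcd(450, 228) = 6; s = -1, t = 2 (check: 450·(-1) + 228·2 = 6).


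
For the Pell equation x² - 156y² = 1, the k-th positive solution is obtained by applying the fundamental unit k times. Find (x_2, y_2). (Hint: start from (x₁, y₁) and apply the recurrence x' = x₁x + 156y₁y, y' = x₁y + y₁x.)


Step 1: Find the fundamental solution (x₁, y₁) of x² - 156y² = 1.
  Expand √156 as a continued fraction. a₀ = ⌊√156⌋ = 12; iterate m_{k+1} = d_k·a_k − m_k, d_{k+1} = (156 − m_{k+1}²)/d_k, a_{k+1} = ⌊(a₀ + m_{k+1})/d_{k+1}⌋ (starting m₀ = 0, d₀ = 1), with convergents p_k = a_k·p_{k-1} + p_{k-2}, q_k = a_k·q_{k-1} + q_{k-2} (p₋₁ = 1, q₋₁ = 0):
  k = 0: a₀ = 12; p₀/q₀ = 12/1; p₀² − 156·q₀² = 144 − 156 = -12.
  k = 1: m = 12, d = 12, a = ⌊(12 + 12)/12⌋ = 2; p/q = (2·12 + 1)/(2·1 + 0) = 25/2; p² − 156·q² = 625 − 624 = 1.
  The first convergent with p² − 156·q² = 1 gives the fundamental solution (x₁, y₁) = (25, 2).
Step 2: Apply the recurrence (x_{n+1}, y_{n+1}) = (x₁x_n + 156y₁y_n, x₁y_n + y₁x_n) repeatedly.
  From (x_1, y_1) = (25, 2): x_2 = 25·25 + 156·2·2 = 1249; y_2 = 25·2 + 2·25 = 100.
Step 3: Verify x_2² - 156·y_2² = 1560001 - 1560000 = 1 (should be 1). ✓

(x_1, y_1) = (25, 2); (x_2, y_2) = (1249, 100).


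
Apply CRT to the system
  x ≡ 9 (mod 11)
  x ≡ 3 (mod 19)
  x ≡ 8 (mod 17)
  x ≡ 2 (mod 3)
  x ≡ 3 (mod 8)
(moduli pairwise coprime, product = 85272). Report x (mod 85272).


Product of moduli M = 11 · 19 · 17 · 3 · 8 = 85272.
Merge one congruence at a time:
  Start: x ≡ 9 (mod 11).
  Combine with x ≡ 3 (mod 19); new modulus lcm = 209.
    Write x = 9 + 11·t and substitute into x ≡ 3 (mod 19): 11·t ≡ 3 − 9 = -6 (mod 19).
    Reduce coefficients mod 19: 11·t ≡ 13 (mod 19).
    The inverse of 11 mod 19 is 7 (since 11·7 = 77 = 4·19 + 1), so t ≡ 7·13 = 91 ≡ 15 (mod 19).
    Then x = 9 + 11·15 = 174, valid modulo lcm(11, 19) = 209: x ≡ 174 (mod 209).
  Combine with x ≡ 8 (mod 17); new modulus lcm = 3553.
    Write x = 174 + 209·t and substitute into x ≡ 8 (mod 17): 209·t ≡ 8 − 174 = -166 (mod 17).
    Reduce coefficients mod 17: 5·t ≡ 4 (mod 17).
    The inverse of 5 mod 17 is 7 (since 5·7 = 35 = 2·17 + 1), so t ≡ 7·4 = 28 ≡ 11 (mod 17).
    Then x = 174 + 209·11 = 2473, valid modulo lcm(209, 17) = 3553: x ≡ 2473 (mod 3553).
  Combine with x ≡ 2 (mod 3); new modulus lcm = 10659.
    Write x = 2473 + 3553·t and substitute into x ≡ 2 (mod 3): 3553·t ≡ 2 − 2473 = -2471 (mod 3).
    Reduce coefficients mod 3: 1·t ≡ 1 (mod 3).
    So t ≡ 1 (mod 3).
    Then x = 2473 + 3553·1 = 6026, valid modulo lcm(3553, 3) = 10659: x ≡ 6026 (mod 10659).
  Combine with x ≡ 3 (mod 8); new modulus lcm = 85272.
    Write x = 6026 + 10659·t and substitute into x ≡ 3 (mod 8): 10659·t ≡ 3 − 6026 = -6023 (mod 8).
    Reduce coefficients mod 8: 3·t ≡ 1 (mod 8).
    The inverse of 3 mod 8 is 3 (since 3·3 = 9 = 1·8 + 1), so t ≡ 3·1 = 3 ≡ 3 (mod 8).
    Then x = 6026 + 10659·3 = 38003, valid modulo lcm(10659, 8) = 85272: x ≡ 38003 (mod 85272).
Verify against each original: 38003 mod 11 = 9, 38003 mod 19 = 3, 38003 mod 17 = 8, 38003 mod 3 = 2, 38003 mod 8 = 3.

x ≡ 38003 (mod 85272).


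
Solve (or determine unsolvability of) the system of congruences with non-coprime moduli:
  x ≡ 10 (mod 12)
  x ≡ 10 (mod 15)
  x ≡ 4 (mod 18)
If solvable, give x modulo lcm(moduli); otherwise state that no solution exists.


Moduli 12, 15, 18 are not pairwise coprime, so CRT works modulo lcm(m_i) when all pairwise compatibility conditions hold.
Pairwise compatibility: gcd(m_i, m_j) must divide a_i - a_j for every pair.
Merge one congruence at a time:
  Start: x ≡ 10 (mod 12).
  Combine with x ≡ 10 (mod 15): gcd(12, 15) = 3; 10 - 10 = 0, which IS divisible by 3, so compatible.
    Write x = 10 + 12·t and substitute into x ≡ 10 (mod 15): 12·t ≡ 10 − 10 = 0 (mod 15).
    Divide the congruence (and modulus) by g = 3: 4·t ≡ 0 (mod 5).
    The inverse of 4 mod 5 is 4 (since 4·4 = 16 = 3·5 + 1), so t ≡ 4·0 = 0 ≡ 0 (mod 5).
    Then x = 10 + 12·0 = 10, valid modulo lcm(12, 15) = 60: x ≡ 10 (mod 60).
  Combine with x ≡ 4 (mod 18): gcd(60, 18) = 6; 4 - 10 = -6, which IS divisible by 6, so compatible.
    Write x = 10 + 60·t and substitute into x ≡ 4 (mod 18): 60·t ≡ 4 − 10 = -6 (mod 18).
    Divide the congruence (and modulus) by g = 6: 10·t ≡ -1 (mod 3).
    Reduce coefficients mod 3: 1·t ≡ 2 (mod 3).
    So t ≡ 2 (mod 3).
    Then x = 10 + 60·2 = 130, valid modulo lcm(60, 18) = 180: x ≡ 130 (mod 180).
Verify: 130 mod 12 = 10, 130 mod 15 = 10, 130 mod 18 = 4.

x ≡ 130 (mod 180).


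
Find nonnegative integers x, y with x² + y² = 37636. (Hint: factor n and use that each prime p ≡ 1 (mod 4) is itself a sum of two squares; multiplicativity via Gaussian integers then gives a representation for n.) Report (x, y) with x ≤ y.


Step 1: Factor n = 37636 = 2^2 · 97^2.
Step 2: Check the mod-4 condition on each prime factor: 2 = 2 (special); 97 ≡ 1 (mod 4), exponent 2.
All primes ≡ 3 (mod 4) appear to even exponent (or don't appear), so by the two-squares theorem n IS expressible as a sum of two squares.
Step 3: Build a representation. Group n = k² · m with k = 2 and m = 97 · 97 = 9409 (a product of primes ≡ 1 (mod 4)); a representation of m scales to one of n via (k·x)² + (k·y)² = k²(x² + y²). Each prime p ≡ 1 (mod 4) is itself a sum of two squares; find a² by testing p − a² for a perfect square:
  97: 97 − 1² = 96, 97 − 2² = 93, 97 − 3² = 88, 97 − 4² = 81 = 9² ⇒ 97 = 4² + 9².
  Combine using the Brahmagupta–Fibonacci identity (a² + b²)(c² + d²) = (ac − bd)² + (ad + bc)² = (ac + bd)² + (ad − bc)²:
  97 · 97 = 9409: from (4² + 9²)(4² + 9²), take (4·4 − 9·9, 4·9 + 9·4) = (16 − 81, 36 + 36) = (-65, 72); dropping signs (only squares matter) gives (65, 72); check 65² + 72² = 4225 + 5184 = 9409 ✓.
  Scale by k = 2: (2·65, 2·72) = (130, 144).
Step 4: Order so x ≤ y and verify: 130² + 144² = 16900 + 20736 = 37636 = n. ✓

n = 37636 = 130² + 144² (one valid representation with x ≤ y).


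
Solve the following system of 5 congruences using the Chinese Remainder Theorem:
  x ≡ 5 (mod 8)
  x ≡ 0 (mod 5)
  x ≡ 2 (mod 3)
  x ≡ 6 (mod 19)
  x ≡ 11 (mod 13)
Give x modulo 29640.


Product of moduli M = 8 · 5 · 3 · 19 · 13 = 29640.
Merge one congruence at a time:
  Start: x ≡ 5 (mod 8).
  Combine with x ≡ 0 (mod 5); new modulus lcm = 40.
    Write x = 5 + 8·t and substitute into x ≡ 0 (mod 5): 8·t ≡ 0 − 5 = -5 (mod 5).
    Reduce coefficients mod 5: 3·t ≡ 0 (mod 5).
    The inverse of 3 mod 5 is 2 (since 3·2 = 6 = 1·5 + 1), so t ≡ 2·0 = 0 ≡ 0 (mod 5).
    Then x = 5 + 8·0 = 5, valid modulo lcm(8, 5) = 40: x ≡ 5 (mod 40).
  Combine with x ≡ 2 (mod 3); new modulus lcm = 120.
    Write x = 5 + 40·t and substitute into x ≡ 2 (mod 3): 40·t ≡ 2 − 5 = -3 (mod 3).
    Reduce coefficients mod 3: 1·t ≡ 0 (mod 3).
    So t ≡ 0 (mod 3).
    Then x = 5 + 40·0 = 5, valid modulo lcm(40, 3) = 120: x ≡ 5 (mod 120).
  Combine with x ≡ 6 (mod 19); new modulus lcm = 2280.
    Write x = 5 + 120·t and substitute into x ≡ 6 (mod 19): 120·t ≡ 6 − 5 = 1 (mod 19).
    Reduce coefficients mod 19: 6·t ≡ 1 (mod 19).
    The inverse of 6 mod 19 is 16 (since 6·16 = 96 = 5·19 + 1), so t ≡ 16·1 = 16 ≡ 16 (mod 19).
    Then x = 5 + 120·16 = 1925, valid modulo lcm(120, 19) = 2280: x ≡ 1925 (mod 2280).
  Combine with x ≡ 11 (mod 13); new modulus lcm = 29640.
    Write x = 1925 + 2280·t and substitute into x ≡ 11 (mod 13): 2280·t ≡ 11 − 1925 = -1914 (mod 13).
    Reduce coefficients mod 13: 5·t ≡ 10 (mod 13).
    The inverse of 5 mod 13 is 8 (since 5·8 = 40 = 3·13 + 1), so t ≡ 8·10 = 80 ≡ 2 (mod 13).
    Then x = 1925 + 2280·2 = 6485, valid modulo lcm(2280, 13) = 29640: x ≡ 6485 (mod 29640).
Verify against each original: 6485 mod 8 = 5, 6485 mod 5 = 0, 6485 mod 3 = 2, 6485 mod 19 = 6, 6485 mod 13 = 11.

x ≡ 6485 (mod 29640).
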